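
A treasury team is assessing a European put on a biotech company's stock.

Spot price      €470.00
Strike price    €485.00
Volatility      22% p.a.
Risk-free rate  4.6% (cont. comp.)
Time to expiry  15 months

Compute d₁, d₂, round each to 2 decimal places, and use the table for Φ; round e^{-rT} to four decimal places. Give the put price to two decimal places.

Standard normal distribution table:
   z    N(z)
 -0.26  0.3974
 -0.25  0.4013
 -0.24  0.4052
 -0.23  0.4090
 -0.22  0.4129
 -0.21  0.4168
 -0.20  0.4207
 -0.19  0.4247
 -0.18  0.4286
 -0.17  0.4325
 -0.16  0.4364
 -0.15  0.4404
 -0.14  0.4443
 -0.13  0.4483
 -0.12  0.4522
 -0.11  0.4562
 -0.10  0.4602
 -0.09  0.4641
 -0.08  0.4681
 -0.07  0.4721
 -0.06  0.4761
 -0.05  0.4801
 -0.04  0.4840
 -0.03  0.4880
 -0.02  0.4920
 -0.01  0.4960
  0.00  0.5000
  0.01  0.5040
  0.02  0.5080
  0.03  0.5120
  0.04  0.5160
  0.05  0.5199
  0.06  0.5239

T = 1.25;  σ√T = 0.2460
ln(S/K) + (r + σ²/2)T = ln(470/485) + (0.046 + 0.22²/2)·1.25 = -0.0314 + 0.0877 = 0.0563
d₁ = 0.0563 / 0.2460 = 0.2290 → 0.23
d₂ = d₁ − σ√T = 0.2290 − 0.2460 = -0.0169 → -0.02
e^(−rT) = e^(−0.046·1.25) = 0.9441
N(−d₂) = N(0.02) = 0.5080;  N(−d₁) = N(-0.23) = 0.4090
P = 485·0.9441·0.5080 − 470·0.4090 = 232.6074 − 192.2300 = 40.3774

€40.38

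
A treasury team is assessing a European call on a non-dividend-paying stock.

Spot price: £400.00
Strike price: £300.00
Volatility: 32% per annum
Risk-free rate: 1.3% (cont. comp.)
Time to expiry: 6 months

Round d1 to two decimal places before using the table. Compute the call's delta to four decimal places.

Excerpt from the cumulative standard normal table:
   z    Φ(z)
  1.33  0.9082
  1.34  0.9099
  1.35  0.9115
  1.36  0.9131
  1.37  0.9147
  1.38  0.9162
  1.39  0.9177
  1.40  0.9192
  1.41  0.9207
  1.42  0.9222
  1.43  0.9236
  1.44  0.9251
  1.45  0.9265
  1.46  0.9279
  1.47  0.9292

0.9207

σ√T = 0.32·√0.5 = 0.2263
d₁ = [ln(400/300) + (0.013 + 0.32²/2)·0.5] / 0.2263 = [0.2877 + 0.0321] / 0.2263 = 1.4133 which rounds to 1.41
N(d₁) = N(1.41) = 0.9207
Δ_call = N(d₁) = 0.9207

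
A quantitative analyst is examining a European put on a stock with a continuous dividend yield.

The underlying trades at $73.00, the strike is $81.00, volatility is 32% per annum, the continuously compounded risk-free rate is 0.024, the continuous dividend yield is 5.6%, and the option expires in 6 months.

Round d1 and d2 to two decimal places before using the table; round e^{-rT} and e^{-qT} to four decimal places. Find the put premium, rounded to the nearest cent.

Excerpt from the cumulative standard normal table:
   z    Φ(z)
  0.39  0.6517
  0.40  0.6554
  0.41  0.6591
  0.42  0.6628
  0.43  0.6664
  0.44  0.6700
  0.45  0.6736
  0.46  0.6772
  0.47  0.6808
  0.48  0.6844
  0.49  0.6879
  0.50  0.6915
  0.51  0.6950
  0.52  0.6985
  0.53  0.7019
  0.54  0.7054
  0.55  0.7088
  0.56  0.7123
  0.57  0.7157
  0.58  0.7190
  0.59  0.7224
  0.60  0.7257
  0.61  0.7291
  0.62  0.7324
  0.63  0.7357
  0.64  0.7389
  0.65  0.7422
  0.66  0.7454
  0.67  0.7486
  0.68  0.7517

T = 0.5;  σ√T = 0.2263
d₁ = [ln(73/81) + (0.024 − 0.056 + 0.32²/2)·0.5] / 0.2263 = [-0.1040 + 0.0096] / 0.2263 = -0.4171 which rounds to -0.42
d₂ = d₁ − σ√T = -0.4171 − 0.2263 = -0.6434 which rounds to -0.64
exp(−qT) = exp(−0.056·0.5) = 0.9724;  exp(−rT) = exp(−0.024·0.5) = 0.9881
N(−d₂) = N(0.64) = 0.7389;  N(−d₁) = N(0.42) = 0.6628
P = 81·0.9881·0.7389 − 73·0.9724·0.6628 = 59.1387 − 47.0490 = 12.0897

$12.09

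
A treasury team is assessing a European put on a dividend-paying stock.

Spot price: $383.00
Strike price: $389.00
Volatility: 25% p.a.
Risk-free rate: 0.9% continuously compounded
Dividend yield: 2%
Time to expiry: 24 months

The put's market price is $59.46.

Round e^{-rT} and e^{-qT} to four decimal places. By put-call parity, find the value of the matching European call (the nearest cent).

$45.37

exp(−qT) = exp(−0.02·2) = 0.9608;  exp(−rT) = exp(−0.009·2) = 0.9822
Put-call parity: C − P = S·e^(−qT) − K·e^(−rT) = 383·0.9608 − 389·0.9822 = 367.9864 − 382.0758 = -14.0894
C = P + (C − P) = 59.46 + (-14.0894) = 45.3706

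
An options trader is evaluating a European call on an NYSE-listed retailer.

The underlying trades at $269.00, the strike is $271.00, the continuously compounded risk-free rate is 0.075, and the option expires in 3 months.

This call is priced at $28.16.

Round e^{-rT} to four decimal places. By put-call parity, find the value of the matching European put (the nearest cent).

e^(−rT) = e^(−0.075·0.25) = 0.9814
Put-call parity: C − P = S − K·e^(−rT) = 269 − 271·0.9814 = 269 − 265.9594 = 3.0406
P = C − (C − P) = 28.16 − (3.0406) = 25.1194

$25.12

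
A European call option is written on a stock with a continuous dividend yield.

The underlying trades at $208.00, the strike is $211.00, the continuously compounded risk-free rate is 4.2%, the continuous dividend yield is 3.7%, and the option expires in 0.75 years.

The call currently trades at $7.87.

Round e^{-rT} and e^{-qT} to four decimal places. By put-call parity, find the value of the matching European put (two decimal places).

$10.03

exp(−qT) = exp(−0.037·0.75) = 0.9726;  exp(−rT) = exp(−0.042·0.75) = 0.9690
Put-call parity: C − P = S·e^(−qT) − K·e^(−rT) = 208·0.9726 − 211·0.9690 = 202.3008 − 204.4590 = -2.1582
P = C − (C − P) = 7.87 − (-2.1582) = 10.0282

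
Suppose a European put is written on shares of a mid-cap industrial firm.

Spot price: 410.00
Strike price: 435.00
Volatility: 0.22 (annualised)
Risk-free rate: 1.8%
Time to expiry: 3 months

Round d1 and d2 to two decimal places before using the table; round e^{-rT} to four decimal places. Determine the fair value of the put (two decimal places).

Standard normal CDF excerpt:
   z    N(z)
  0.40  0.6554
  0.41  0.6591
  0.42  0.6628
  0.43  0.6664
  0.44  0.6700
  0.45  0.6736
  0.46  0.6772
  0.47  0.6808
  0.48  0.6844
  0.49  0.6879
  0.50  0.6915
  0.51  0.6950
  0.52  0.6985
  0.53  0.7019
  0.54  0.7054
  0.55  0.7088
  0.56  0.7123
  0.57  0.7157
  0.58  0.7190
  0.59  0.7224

T = 0.25;  σ√T = 0.1100
d₁ = [ln(410/435) + (0.018 + 0.22²/2)·0.25] / 0.1100 = [-0.0592 + 0.0106] / 0.1100 = -0.4422 → -0.44
d₂ = d₁ − σ√T = -0.4422 − 0.1100 = -0.5522 → -0.55
e^(−rT) = e^(−0.018·0.25) = 0.9955
P = 435·0.9955·N(0.55) − 410·N(0.44) = 435·0.9955·0.7088 − 410·0.6700 = 306.9405 − 274.7000 = 32.2405

32.24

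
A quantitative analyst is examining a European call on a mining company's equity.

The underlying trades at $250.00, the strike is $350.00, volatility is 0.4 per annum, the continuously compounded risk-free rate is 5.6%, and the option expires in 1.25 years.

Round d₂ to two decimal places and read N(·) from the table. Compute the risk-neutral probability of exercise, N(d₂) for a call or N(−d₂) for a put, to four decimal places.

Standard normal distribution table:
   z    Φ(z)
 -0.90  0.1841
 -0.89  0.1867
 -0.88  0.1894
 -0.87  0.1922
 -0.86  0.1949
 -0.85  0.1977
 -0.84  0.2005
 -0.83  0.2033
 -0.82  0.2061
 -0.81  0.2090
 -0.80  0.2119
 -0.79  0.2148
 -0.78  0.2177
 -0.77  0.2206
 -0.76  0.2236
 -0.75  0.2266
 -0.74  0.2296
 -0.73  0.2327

0.2061

σ√T = 0.4·√1.25 = 0.4472
d₁ = [ln(250/350) + (0.056 + 0.4²/2)·1.25] / 0.4472 = [-0.3365 + 0.1700] / 0.4472 = -0.3722 which rounds to -0.37
d₂ = d₁ − σ√T = -0.3722 − 0.4472 = -0.8195 which rounds to -0.82
Pr(exercise) under Q = N(d₂) = 0.2061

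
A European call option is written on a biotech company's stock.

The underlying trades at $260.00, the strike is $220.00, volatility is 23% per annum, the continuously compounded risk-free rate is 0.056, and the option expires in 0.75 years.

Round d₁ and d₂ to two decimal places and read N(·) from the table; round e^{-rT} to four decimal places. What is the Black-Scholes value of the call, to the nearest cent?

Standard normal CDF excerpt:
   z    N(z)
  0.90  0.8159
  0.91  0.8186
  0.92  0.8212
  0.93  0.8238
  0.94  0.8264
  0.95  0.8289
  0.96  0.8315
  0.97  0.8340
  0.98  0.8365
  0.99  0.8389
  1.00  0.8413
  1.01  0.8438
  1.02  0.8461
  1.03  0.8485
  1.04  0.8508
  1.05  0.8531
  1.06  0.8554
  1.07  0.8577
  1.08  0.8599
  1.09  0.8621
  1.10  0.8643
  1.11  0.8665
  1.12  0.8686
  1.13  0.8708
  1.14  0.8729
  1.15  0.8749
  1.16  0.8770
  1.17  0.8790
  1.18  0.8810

σ√T = 0.23·√0.75 = 0.1992
d₁ = [ln(260/220) + (0.056 + 0.23²/2)·0.75] / 0.1992 = [0.1671 + 0.0618] / 0.1992 = 1.1491 → 1.15
d₂ = d₁ − σ√T = 1.1491 − 0.1992 = 0.9499 → 0.95
exp(−rT) = exp(−0.056·0.75) = 0.9589
C = 260·N(1.15) − 220·0.9589·N(0.95) = 260·0.8749 − 220·0.9589·0.8289 = 227.4740 − 174.8631 = 52.6109

$52.61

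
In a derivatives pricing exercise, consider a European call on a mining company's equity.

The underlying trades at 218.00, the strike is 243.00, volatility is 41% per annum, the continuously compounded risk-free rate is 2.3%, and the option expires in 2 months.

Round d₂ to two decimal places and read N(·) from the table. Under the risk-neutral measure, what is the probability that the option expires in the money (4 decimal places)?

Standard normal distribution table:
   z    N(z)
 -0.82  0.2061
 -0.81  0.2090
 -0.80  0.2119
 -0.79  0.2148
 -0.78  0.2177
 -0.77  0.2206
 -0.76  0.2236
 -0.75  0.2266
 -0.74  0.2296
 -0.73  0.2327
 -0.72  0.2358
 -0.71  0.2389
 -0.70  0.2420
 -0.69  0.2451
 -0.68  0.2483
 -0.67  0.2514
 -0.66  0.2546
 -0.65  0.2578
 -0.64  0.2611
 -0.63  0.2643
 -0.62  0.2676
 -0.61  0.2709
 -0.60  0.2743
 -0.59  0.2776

0.2389

σ√T = 0.41 × 0.4082 = 0.1674
ln(S/K) + (r + σ²/2)T = ln(218/243) + (0.023 + 0.41²/2)·0.1667 = -0.1086 + 0.0178 = -0.0907
d₁ = -0.0907 / 0.1674 = -0.5420 ⇒ -0.54
d₂ = d₁ − σ√T = -0.5420 − 0.1674 = -0.7094 ⇒ -0.71
Risk-neutral Pr[S_T > K] = N(d₂) = N(-0.71) = 0.2389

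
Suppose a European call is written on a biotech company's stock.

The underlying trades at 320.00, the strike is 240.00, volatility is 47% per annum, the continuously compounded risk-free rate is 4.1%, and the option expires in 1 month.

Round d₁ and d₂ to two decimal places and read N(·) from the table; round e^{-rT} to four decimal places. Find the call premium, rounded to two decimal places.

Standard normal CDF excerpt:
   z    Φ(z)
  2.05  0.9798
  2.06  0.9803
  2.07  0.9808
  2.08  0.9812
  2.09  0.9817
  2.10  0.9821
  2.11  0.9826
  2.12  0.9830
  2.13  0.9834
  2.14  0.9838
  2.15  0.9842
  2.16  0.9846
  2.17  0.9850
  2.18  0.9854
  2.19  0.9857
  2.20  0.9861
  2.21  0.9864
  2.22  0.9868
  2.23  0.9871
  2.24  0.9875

80.96

σ√T = 0.47 × 0.2887 = 0.1357
d₁ = [ln(320/240) + (0.041 + 0.47²/2)·0.08333] / 0.1357 = [0.2877 + 0.0126] / 0.1357 = 2.2134 → 2.21
d₂ = d₁ − σ√T = 2.2134 − 0.1357 = 2.0777 → 2.08
exp(−rT) = exp(−0.041·0.08333) = 0.9966
N(d₁) = N(2.21) = 0.9864;  N(d₂) = N(2.08) = 0.9812
C = 320·0.9864 − 240·0.9966·0.9812 = 315.6480 − 234.6873 = 80.9607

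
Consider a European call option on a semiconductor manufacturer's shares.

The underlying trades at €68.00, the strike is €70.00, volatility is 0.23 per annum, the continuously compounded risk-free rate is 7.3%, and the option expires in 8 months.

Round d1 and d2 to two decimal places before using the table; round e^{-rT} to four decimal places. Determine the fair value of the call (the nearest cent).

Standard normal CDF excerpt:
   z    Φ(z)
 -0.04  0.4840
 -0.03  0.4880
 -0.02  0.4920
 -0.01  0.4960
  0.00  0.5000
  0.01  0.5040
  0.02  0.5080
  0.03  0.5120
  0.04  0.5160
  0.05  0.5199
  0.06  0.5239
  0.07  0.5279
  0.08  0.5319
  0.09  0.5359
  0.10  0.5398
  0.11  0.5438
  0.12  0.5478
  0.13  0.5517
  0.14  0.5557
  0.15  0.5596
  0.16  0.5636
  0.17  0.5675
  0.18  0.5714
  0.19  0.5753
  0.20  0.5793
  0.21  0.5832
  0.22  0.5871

€5.79

σ√T = 0.23 × 0.8165 = 0.1878
d₁ = [ln(68/70) + (0.073 + ½·0.23²)·0.6667] / (σ√T) = (-0.0290 + 0.0663) / 0.1878 = 0.1987 → 0.20
d₂ = 0.1987 − 0.1878 = 0.0109 → 0.01
e^(−rT) = e^(−0.073·0.6667) = 0.9525
C = 68·N(0.20) − 70·0.9525·N(0.01) = 68·0.5793 − 70·0.9525·0.5040 = 39.3924 − 33.6042 = 5.7882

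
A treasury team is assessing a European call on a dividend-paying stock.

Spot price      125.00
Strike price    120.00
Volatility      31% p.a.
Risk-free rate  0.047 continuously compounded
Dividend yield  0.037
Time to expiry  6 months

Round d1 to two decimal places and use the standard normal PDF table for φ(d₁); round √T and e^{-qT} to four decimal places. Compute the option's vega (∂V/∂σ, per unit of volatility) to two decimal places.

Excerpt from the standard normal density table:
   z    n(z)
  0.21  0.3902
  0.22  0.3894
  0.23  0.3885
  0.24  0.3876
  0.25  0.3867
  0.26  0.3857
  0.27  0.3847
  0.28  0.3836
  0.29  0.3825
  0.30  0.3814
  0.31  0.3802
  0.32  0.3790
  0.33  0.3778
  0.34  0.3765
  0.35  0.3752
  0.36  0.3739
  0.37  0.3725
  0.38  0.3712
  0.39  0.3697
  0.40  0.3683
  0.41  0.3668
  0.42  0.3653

σ√T = 0.31·√0.5 = 0.2192
ln(S/K) + (r − q + σ²/2)T = ln(125/120) + (0.047 − 0.037 + 0.31²/2)·0.5 = 0.0408 + 0.0290 = 0.0698
d₁ = 0.0698 / 0.2192 = 0.3186 which rounds to 0.32
√T = √0.5 = 0.7071
φ(d₁) = φ(0.32) = 0.3790
exp(−qT) = exp(−0.037·0.5) = 0.9817
vega = S·exp(−qT)·φ(d₁)·√T = 125·0.9817·0.3790·0.7071 = 32.8858

32.89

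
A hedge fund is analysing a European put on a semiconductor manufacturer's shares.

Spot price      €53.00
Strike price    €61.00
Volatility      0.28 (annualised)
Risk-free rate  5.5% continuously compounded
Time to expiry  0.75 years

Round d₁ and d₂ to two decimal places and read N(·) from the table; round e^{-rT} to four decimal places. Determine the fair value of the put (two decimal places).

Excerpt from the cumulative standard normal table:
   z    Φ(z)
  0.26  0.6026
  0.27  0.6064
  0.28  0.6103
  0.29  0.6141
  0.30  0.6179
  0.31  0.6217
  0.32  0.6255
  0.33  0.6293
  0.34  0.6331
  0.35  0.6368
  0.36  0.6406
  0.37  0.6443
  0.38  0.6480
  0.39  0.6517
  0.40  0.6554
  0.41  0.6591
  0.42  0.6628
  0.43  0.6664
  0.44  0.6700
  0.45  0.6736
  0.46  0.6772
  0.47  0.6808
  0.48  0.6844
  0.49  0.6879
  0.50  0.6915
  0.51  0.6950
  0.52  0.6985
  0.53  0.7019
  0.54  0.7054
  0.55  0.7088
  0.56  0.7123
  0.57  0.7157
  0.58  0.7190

€8.54

T = 0.75;  σ√T = 0.2425
d₁ = [ln(53/61) + (0.055 + 0.28²/2)·0.75] / 0.2425 = [-0.1406 + 0.0707] / 0.2425 = -0.2884 which rounds to -0.29
d₂ = d₁ − σ√T = -0.2884 − 0.2425 = -0.5309 which rounds to -0.53
exp(−rT) = exp(−0.055·0.75) = 0.9596
N(−d₂) = N(0.53) = 0.7019;  N(−d₁) = N(0.29) = 0.6141
P = 61·0.9596·0.7019 − 53·0.6141 = 41.0861 − 32.5473 = 8.5388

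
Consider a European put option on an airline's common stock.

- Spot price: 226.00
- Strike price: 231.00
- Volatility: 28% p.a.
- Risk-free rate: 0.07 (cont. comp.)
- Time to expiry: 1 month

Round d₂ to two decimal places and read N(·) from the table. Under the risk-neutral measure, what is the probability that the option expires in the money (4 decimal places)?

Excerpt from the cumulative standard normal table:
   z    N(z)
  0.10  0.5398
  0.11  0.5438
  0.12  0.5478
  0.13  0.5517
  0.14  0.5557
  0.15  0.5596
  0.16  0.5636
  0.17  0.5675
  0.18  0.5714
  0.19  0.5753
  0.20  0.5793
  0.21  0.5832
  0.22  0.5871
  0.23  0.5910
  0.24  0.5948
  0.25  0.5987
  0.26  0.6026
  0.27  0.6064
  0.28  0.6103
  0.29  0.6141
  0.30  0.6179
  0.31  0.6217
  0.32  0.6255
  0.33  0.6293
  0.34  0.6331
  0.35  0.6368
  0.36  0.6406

0.5948

σ√T = 0.28·√0.08333 = 0.0808
d₁ = [ln(226/231) + (0.07 + 0.28²/2)·0.08333] / 0.0808 = [-0.0219 + 0.0091] / 0.0808 = -0.1581 ≈ -0.16
d₂ = d₁ − σ√T = -0.1581 − 0.0808 = -0.2390 ≈ -0.24
Pr(exercise) under Q = N(−d₂) = N(0.24) = 0.5948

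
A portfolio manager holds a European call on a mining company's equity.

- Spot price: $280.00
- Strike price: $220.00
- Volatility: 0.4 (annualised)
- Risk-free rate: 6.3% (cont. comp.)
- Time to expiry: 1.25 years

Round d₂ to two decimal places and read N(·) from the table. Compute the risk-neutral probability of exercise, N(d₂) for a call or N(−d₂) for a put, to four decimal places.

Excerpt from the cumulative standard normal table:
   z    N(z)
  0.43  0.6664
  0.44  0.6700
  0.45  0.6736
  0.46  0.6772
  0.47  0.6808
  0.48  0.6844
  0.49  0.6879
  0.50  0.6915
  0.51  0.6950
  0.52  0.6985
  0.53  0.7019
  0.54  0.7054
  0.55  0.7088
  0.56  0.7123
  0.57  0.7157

0.6879

σ√T = 0.4·√1.25 = 0.4472
d₁ = [ln(280/220) + (0.063 + ½·0.4²)·1.25] / (σ√T) = (0.2412 + 0.1788) / 0.4472 = 0.9390 ≈ 0.94
d₂ = 0.9390 − 0.4472 = 0.4917 ≈ 0.49
Pr(exercise) under Q = N(d₂) = 0.6879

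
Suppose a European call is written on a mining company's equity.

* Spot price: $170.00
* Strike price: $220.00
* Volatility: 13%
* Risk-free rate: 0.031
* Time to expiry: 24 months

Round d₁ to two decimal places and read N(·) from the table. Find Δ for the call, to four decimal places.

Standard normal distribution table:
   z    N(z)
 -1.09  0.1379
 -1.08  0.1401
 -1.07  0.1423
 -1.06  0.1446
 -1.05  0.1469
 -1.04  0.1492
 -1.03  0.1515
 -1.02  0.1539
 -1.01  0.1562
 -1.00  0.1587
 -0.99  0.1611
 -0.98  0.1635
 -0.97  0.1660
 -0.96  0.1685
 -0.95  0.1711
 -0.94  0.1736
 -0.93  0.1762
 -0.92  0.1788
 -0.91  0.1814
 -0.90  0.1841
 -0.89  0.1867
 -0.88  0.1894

T = 2;  σ√T = 0.1838
d₁ = [ln(170/220) + (0.031 + ½·0.13²)·2] / (σ√T) = (-0.2578 + 0.0789) / 0.1838 = -0.9732 which rounds to -0.97
N(d₁) = N(-0.97) = 0.1660
Δ_call = N(d₁) = 0.1660

0.1660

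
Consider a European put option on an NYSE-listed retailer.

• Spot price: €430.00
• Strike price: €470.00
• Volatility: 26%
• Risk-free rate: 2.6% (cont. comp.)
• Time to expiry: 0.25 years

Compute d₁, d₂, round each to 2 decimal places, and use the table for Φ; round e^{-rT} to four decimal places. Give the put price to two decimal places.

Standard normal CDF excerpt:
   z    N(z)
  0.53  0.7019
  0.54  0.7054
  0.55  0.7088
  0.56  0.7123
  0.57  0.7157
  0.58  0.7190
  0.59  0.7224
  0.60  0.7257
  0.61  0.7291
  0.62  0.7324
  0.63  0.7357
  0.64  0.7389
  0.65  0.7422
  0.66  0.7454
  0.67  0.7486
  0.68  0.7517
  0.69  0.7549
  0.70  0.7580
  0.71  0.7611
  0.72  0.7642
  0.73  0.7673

€46.19

σ√T = 0.26·√0.25 = 0.1300
d₁ = [ln(430/470) + (0.026 + 0.26²/2)·0.25] / 0.1300 = [-0.0889 + 0.0150] / 0.1300 = -0.5692 → -0.57
d₂ = d₁ − σ√T = -0.5692 − 0.1300 = -0.6992 → -0.70
exp(−rT) = exp(−0.026·0.25) = 0.9935
N(−d₂) = N(0.70) = 0.7580;  N(−d₁) = N(0.57) = 0.7157
P = 470·0.9935·0.7580 − 430·0.7157 = 353.9443 − 307.7510 = 46.1933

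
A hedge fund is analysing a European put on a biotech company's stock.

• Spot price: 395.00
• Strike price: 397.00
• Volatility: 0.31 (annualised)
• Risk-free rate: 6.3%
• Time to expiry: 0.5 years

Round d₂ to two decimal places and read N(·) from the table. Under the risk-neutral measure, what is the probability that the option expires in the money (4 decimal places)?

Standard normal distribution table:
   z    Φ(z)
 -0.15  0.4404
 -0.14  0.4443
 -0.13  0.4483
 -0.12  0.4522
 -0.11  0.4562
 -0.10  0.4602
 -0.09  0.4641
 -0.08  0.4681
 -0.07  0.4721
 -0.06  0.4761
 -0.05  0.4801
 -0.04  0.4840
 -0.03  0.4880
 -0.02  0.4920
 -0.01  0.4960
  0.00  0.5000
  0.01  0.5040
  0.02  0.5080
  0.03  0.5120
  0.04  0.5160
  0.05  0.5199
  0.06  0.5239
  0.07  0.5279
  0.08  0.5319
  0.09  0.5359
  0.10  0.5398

σ√T = 0.31·√0.5 = 0.2192
d₁ = [ln(395/397) + (0.063 + 0.31²/2)·0.5] / 0.2192 = [-0.0051 + 0.0555] / 0.2192 = 0.2303 → 0.23
d₂ = d₁ − σ√T = 0.2303 − 0.2192 = 0.0111 → 0.01
Risk-neutral Pr[S_T < K] = N(−d₂) = N(-0.01) = 0.4960

0.4960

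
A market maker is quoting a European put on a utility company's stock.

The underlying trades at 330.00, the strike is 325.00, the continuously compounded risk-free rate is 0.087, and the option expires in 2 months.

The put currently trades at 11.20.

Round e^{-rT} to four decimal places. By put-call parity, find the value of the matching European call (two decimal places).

20.88

e^(−rT) = e^(−0.087·0.1667) = 0.9856
Put-call parity: C − P = S − K·e^(−rT) = 330 − 325·0.9856 = 330 − 320.3200 = 9.6800
C = P + (C − P) = 11.20 + (9.6800) = 20.8800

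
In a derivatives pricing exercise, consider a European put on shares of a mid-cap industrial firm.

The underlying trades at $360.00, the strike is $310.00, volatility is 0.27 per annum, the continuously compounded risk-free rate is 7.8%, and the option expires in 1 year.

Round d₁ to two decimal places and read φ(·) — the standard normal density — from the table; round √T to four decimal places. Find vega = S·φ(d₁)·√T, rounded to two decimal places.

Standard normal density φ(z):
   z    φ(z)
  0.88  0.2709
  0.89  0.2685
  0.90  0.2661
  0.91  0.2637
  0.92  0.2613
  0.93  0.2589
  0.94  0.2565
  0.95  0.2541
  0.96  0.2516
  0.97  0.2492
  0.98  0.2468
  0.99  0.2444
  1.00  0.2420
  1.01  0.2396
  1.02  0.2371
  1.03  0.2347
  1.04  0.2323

σ√T = 0.27·√1 = 0.2700
d₁ = [ln(360/310) + (0.078 + ½·0.27²)·1] / (σ√T) = (0.1495 + 0.1144) / 0.2700 = 0.9777 → 0.98
√T = √1 = 1.0000
φ(d₁) = φ(0.98) = 0.2468
vega = S·φ(d₁)·√T = 360·0.2468·1.0000 = 88.8480
(Vega is the same for a European call and put with the same parameters.)

88.85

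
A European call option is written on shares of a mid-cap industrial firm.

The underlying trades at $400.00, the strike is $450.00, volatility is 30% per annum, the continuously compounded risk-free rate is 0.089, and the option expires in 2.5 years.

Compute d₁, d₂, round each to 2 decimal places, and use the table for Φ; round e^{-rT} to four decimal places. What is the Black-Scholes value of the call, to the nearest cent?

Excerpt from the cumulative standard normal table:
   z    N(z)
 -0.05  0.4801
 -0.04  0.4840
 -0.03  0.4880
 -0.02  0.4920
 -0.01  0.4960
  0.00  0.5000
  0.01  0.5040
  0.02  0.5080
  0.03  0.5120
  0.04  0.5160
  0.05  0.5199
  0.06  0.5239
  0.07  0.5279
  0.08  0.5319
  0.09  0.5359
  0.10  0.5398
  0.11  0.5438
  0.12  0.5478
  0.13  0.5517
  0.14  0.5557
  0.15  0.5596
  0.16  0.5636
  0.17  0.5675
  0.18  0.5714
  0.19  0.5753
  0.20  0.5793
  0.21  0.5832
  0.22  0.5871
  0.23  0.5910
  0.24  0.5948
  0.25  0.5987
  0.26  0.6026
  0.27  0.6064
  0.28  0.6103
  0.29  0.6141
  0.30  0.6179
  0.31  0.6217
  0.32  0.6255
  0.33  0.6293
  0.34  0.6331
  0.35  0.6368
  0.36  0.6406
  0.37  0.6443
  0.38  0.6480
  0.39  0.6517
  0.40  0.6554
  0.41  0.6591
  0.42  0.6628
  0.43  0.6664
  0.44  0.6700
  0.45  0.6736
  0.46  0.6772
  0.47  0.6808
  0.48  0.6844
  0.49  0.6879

$93.65

σ√T = 0.3·√2.5 = 0.4743
ln(S/K) + (r + σ²/2)T = ln(400/450) + (0.089 + 0.3²/2)·2.5 = -0.1178 + 0.3350 = 0.2172
d₁ = 0.2172 / 0.4743 = 0.4579 → 0.46
d₂ = d₁ − σ√T = 0.4579 − 0.4743 = -0.0164 → -0.02
e^(−rT) = e^(−0.089·2.5) = 0.8005
N(d₁) = N(0.46) = 0.6772;  N(d₂) = N(-0.02) = 0.4920
C = 400·0.6772 − 450·0.8005·0.4920 = 270.8800 − 177.2307 = 93.6493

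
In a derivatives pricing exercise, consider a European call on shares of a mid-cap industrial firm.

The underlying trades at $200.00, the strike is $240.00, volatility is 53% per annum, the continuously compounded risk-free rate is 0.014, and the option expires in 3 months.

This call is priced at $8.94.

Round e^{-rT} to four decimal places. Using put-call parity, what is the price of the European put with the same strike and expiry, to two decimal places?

exp(−rT) = exp(−0.014·0.25) = 0.9965
Put-call parity: C − P = S − K·e^(−rT) = 200 − 240·0.9965 = 200 − 239.1600 = -39.1600
P = C − (C − P) = 8.94 − (-39.1600) = 48.1000

$48.10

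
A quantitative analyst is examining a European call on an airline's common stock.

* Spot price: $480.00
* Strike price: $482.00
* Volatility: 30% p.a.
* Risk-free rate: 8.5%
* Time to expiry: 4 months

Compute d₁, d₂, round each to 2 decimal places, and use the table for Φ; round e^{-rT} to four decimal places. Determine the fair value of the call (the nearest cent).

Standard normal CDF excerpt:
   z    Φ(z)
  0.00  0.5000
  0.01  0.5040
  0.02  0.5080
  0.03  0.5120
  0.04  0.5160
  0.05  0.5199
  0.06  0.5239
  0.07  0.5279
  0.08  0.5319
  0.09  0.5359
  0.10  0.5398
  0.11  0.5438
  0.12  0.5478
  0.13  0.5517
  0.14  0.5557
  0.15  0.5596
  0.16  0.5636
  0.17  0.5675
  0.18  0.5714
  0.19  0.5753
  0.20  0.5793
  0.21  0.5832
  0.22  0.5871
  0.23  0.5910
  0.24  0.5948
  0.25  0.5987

σ√T = 0.3·√0.3333 = 0.1732
d₁ = [ln(480/482) + (0.085 + 0.3²/2)·0.3333] / 0.1732 = [-0.0042 + 0.0433] / 0.1732 = 0.2262 ≈ 0.23
d₂ = d₁ − σ√T = 0.2262 − 0.1732 = 0.0530 ≈ 0.05
e^(−rT) = e^(−0.085·0.3333) = 0.9721
N(d₁) = N(0.23) = 0.5910;  N(d₂) = N(0.05) = 0.5199
C = 480·0.5910 − 482·0.9721·0.5199 = 283.6800 − 243.6003 = 40.0797

$40.08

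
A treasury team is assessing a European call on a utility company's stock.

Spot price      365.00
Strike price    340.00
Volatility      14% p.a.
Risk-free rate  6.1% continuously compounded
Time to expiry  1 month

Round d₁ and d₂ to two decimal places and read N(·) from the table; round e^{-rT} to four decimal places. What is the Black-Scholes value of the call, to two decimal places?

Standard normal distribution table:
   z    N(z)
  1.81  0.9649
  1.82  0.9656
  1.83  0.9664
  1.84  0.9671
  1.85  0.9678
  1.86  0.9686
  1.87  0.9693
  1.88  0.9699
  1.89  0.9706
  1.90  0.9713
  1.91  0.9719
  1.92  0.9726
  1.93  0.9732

σ√T = 0.14 × 0.2887 = 0.0404
ln(S/K) + (r + σ²/2)T = ln(365/340) + (0.061 + 0.14²/2)·0.08333 = 0.0710 + 0.0059 = 0.0769
d₁ = 0.0769 / 0.0404 = 1.9016 which rounds to 1.90
d₂ = d₁ − σ√T = 1.9016 − 0.0404 = 1.8612 which rounds to 1.86
exp(−rT) = exp(−0.061·0.08333) = 0.9949
N(d₁) = N(1.90) = 0.9713;  N(d₂) = N(1.86) = 0.9686
C = 365·0.9713 − 340·0.9949·0.9686 = 354.5245 − 327.6444 = 26.8801

26.88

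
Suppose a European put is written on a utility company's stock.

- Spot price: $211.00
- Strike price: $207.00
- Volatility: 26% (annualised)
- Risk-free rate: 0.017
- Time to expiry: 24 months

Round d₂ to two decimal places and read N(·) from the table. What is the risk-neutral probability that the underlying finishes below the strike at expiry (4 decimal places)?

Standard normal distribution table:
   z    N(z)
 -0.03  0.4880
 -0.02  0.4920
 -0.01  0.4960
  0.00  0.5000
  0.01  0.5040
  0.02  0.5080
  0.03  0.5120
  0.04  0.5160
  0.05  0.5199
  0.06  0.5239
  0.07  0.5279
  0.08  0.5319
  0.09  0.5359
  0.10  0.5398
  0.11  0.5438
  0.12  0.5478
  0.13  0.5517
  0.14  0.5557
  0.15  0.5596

σ√T = 0.26·√2 = 0.3677
ln(S/K) + (r + σ²/2)T = ln(211/207) + (0.017 + 0.26²/2)·2 = 0.0191 + 0.1016 = 0.1207
d₁ = 0.1207 / 0.3677 = 0.3284 ≈ 0.33
d₂ = d₁ − σ√T = 0.3284 − 0.3677 = -0.0393 ≈ -0.04
Risk-neutral Pr[S_T < K] = N(−d₂) = N(0.04) = 0.5160

0.5160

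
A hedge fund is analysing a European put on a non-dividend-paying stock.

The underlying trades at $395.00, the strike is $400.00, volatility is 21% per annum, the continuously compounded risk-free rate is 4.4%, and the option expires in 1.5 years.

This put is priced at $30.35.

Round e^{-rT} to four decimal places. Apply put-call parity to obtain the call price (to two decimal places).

exp(−rT) = exp(−0.044·1.5) = 0.9361
Put-call parity: C − P = S − K·e^(−rT) = 395 − 400·0.9361 = 395 − 374.4400 = 20.5600
C = P + (C − P) = 30.35 + (20.5600) = 50.9100

$50.91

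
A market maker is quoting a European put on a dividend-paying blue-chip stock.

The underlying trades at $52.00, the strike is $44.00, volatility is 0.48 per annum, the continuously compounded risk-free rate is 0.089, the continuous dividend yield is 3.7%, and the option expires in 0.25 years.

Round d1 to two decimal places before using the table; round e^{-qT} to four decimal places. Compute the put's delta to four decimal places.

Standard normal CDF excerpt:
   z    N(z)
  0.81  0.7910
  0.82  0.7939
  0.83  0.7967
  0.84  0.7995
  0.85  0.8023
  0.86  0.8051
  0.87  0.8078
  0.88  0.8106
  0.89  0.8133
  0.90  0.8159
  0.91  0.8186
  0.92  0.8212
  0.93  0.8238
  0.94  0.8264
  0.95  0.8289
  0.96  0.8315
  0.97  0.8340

-0.1904

T = 0.25;  σ√T = 0.2400
d₁ = [ln(52/44) + (0.089 − 0.037 + 0.48²/2)·0.25] / 0.2400 = [0.1671 + 0.0418] / 0.2400 = 0.8702 → 0.87
N(d₁) = N(0.87) = 0.8078
Δ_put = e^(−qT)·(N(d₁) − 1) = 0.9908·(0.8078 − 1) = -0.1904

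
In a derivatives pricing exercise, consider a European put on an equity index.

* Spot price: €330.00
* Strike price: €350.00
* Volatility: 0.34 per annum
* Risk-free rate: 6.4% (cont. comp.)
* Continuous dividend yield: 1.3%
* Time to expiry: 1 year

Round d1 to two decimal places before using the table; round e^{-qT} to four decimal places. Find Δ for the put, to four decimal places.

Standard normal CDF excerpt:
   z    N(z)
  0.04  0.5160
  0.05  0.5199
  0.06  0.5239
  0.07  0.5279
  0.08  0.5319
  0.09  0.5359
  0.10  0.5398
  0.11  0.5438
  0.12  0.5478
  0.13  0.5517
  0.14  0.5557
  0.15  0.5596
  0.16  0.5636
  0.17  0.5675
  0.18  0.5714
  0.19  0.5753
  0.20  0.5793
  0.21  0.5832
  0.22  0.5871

σ√T = 0.34·√1 = 0.3400
d₁ = [ln(330/350) + (0.064 − 0.013 + 0.34²/2)·1] / 0.3400 = [-0.0588 + 0.1088] / 0.3400 = 0.1469 ⇒ 0.15
N(d₁) = N(0.15) = 0.5596
Δ_put = exp(−qT)·(N(d₁) − 1) = 0.9871·(0.5596 − 1) = -0.4347

-0.4347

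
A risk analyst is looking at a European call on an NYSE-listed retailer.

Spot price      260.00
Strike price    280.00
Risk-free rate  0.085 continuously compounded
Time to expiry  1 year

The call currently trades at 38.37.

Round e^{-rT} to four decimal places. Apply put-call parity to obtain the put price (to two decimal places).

exp(−rT) = exp(−0.085·1) = 0.9185
Put-call parity: C − P = S − K·e^(−rT) = 260 − 280·0.9185 = 260 − 257.1800 = 2.8200
P = C − (C − P) = 38.37 − (2.8200) = 35.5500

35.55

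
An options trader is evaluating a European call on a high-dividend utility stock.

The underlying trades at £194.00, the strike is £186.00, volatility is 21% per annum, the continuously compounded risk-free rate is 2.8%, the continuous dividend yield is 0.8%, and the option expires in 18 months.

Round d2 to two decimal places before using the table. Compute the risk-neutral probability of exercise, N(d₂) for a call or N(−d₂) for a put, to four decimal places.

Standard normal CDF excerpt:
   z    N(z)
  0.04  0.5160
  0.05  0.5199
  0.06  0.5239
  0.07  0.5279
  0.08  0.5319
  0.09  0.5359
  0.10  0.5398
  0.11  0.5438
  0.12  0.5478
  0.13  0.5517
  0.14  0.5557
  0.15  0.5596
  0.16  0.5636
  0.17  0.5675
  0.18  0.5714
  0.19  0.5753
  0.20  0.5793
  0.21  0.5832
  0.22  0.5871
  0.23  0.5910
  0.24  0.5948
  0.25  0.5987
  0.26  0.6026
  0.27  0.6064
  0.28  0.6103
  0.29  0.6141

σ√T = 0.21 × 1.2247 = 0.2572
d₁ = [ln(194/186) + (0.028 − 0.008 + 0.21²/2)·1.5] / 0.2572 = [0.0421 + 0.0631] / 0.2572 = 0.4090 ≈ 0.41
d₂ = d₁ − σ√T = 0.4090 − 0.2572 = 0.1518 ≈ 0.15
Pr(exercise) under Q = N(d₂) = 0.5596

0.5596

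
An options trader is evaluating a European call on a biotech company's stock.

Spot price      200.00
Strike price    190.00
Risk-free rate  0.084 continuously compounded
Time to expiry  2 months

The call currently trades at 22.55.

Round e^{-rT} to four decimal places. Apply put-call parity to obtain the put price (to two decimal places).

e^(−rT) = e^(−0.084·0.1667) = 0.9861
Put-call parity: C − P = S − K·e^(−rT) = 200 − 190·0.9861 = 200 − 187.3590 = 12.6410
P = C − (C − P) = 22.55 − (12.6410) = 9.9090

9.91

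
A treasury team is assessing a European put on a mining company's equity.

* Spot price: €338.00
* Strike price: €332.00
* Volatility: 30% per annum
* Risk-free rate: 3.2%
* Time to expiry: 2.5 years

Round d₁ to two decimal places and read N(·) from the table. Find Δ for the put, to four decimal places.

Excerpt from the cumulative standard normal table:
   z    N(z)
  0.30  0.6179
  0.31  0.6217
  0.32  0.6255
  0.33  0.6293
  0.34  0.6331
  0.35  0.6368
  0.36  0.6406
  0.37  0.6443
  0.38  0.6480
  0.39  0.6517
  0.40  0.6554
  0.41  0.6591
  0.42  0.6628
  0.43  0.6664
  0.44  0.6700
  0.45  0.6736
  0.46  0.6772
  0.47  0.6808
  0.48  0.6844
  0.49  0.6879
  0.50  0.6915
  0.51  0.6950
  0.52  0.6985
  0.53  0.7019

σ√T = 0.3·√2.5 = 0.4743
d₁ = [ln(338/332) + (0.032 + ½·0.3²)·2.5] / (σ√T) = (0.0179 + 0.1925) / 0.4743 = 0.4436 ≈ 0.44
N(d₁) = N(0.44) = 0.6700
Δ_put = N(d₁) − 1 = 0.6700 − 1 = -0.3300

-0.3300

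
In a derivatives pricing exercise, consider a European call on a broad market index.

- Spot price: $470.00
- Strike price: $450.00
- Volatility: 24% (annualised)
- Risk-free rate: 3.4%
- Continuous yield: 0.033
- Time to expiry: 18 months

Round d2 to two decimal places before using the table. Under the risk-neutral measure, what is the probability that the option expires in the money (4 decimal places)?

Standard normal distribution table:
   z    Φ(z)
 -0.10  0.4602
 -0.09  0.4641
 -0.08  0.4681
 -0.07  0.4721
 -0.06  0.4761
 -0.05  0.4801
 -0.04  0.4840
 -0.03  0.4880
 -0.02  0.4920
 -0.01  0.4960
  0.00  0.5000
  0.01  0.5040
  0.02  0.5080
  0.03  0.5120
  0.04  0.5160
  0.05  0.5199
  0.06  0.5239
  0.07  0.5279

0.5040

σ√T = 0.24 × 1.2247 = 0.2939
d₁ = [ln(470/450) + (0.034 − 0.033 + 0.24²/2)·1.5] / 0.2939 = [0.0435 + 0.0447] / 0.2939 = 0.3000 ≈ 0.30
d₂ = d₁ − σ√T = 0.3000 − 0.2939 = 0.0061 ≈ 0.01
Pr(exercise) under Q = N(d₂) = 0.5040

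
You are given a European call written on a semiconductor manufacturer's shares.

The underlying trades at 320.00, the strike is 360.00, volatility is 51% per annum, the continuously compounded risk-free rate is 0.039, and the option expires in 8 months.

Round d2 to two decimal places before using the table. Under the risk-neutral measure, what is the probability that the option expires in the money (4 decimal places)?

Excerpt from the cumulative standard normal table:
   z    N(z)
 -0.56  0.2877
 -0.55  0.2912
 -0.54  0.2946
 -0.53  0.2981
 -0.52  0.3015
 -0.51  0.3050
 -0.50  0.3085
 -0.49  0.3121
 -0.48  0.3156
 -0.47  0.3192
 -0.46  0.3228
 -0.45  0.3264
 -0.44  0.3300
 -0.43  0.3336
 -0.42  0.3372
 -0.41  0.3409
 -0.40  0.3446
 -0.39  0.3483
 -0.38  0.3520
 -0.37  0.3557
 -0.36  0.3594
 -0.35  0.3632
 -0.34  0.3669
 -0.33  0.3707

σ√T = 0.51·√0.6667 = 0.4164
d₁ = [ln(320/360) + (0.039 + 0.51²/2)·0.6667] / 0.4164 = [-0.1178 + 0.1127] / 0.4164 = -0.0122 which rounds to -0.01
d₂ = d₁ − σ√T = -0.0122 − 0.4164 = -0.4286 which rounds to -0.43
Risk-neutral Pr[S_T > K] = N(d₂) = N(-0.43) = 0.3336

0.3336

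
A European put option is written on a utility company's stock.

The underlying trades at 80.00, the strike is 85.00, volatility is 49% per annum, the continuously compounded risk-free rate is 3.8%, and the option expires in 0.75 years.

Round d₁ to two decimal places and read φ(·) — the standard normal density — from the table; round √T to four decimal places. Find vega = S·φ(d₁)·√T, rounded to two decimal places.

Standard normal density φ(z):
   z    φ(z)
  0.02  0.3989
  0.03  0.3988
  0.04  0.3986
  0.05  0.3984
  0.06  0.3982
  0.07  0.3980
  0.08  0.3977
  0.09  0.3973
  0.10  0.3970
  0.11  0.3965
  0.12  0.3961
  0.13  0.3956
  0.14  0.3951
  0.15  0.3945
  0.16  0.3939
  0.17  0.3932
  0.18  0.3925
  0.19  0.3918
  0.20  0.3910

27.37

σ√T = 0.49 × 0.8660 = 0.4244
d₁ = [ln(80/85) + (0.038 + ½·0.49²)·0.75] / (σ√T) = (-0.0606 + 0.1185) / 0.4244 = 0.1365 ≈ 0.14
√T = √0.75 = 0.8660
φ(d₁) = φ(0.14) = 0.3951
vega = S·φ(d₁)·√T = 80·0.3951·0.8660 = 27.3725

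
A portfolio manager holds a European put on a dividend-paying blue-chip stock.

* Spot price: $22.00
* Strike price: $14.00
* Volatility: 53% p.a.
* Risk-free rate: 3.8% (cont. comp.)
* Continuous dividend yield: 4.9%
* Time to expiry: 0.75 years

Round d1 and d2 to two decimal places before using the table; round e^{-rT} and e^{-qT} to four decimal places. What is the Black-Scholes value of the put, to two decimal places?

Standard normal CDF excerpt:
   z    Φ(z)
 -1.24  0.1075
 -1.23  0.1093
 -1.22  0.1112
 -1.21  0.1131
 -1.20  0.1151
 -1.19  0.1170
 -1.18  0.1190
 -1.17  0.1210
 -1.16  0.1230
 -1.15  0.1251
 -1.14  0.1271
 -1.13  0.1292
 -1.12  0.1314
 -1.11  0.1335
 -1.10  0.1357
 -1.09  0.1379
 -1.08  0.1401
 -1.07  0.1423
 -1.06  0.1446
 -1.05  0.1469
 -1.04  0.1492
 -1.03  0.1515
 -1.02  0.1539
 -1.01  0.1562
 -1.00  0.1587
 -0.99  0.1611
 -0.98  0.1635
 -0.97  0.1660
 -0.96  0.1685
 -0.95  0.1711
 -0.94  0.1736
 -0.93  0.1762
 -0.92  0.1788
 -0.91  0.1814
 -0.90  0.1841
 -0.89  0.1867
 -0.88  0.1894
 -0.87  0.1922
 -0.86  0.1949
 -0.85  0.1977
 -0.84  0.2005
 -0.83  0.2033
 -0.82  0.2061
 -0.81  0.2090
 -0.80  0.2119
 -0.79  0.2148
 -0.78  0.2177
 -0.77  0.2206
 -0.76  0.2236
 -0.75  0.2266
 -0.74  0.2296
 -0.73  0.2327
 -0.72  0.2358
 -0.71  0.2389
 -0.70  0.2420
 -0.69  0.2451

σ√T = 0.53 × 0.8660 = 0.4590
d₁ = [ln(22/14) + (0.038 − 0.049 + 0.53²/2)·0.75] / 0.4590 = [0.4520 + 0.0971] / 0.4590 = 1.1963 which rounds to 1.20
d₂ = d₁ − σ√T = 1.1963 − 0.4590 = 0.7373 which rounds to 0.74
e^(−qT) = e^(−0.049·0.75) = 0.9639;  e^(−rT) = e^(−0.038·0.75) = 0.9719
P = 14·0.9719·N(-0.74) − 22·0.9639·N(-1.20) = 14·0.9719·0.2296 − 22·0.9639·0.1151 = 3.1241 − 2.4408 = 0.6833

$0.68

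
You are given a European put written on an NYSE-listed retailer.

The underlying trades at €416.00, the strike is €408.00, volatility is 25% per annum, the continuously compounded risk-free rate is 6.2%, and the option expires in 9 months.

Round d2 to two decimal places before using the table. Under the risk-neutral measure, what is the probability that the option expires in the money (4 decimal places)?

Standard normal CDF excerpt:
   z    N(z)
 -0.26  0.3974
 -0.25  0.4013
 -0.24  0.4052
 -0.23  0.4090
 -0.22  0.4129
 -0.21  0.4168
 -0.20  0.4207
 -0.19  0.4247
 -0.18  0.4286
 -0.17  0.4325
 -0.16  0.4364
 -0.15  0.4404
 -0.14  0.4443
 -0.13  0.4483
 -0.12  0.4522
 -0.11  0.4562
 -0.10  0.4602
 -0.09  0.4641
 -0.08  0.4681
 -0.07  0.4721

0.4207

σ√T = 0.25 × 0.8660 = 0.2165
d₁ = [ln(416/408) + (0.062 + 0.25²/2)·0.75] / 0.2165 = [0.0194 + 0.0699] / 0.2165 = 0.4127 ≈ 0.41
d₂ = d₁ − σ√T = 0.4127 − 0.2165 = 0.1962 ≈ 0.20
Pr(exercise) under Q = N(−d₂) = N(-0.20) = 0.4207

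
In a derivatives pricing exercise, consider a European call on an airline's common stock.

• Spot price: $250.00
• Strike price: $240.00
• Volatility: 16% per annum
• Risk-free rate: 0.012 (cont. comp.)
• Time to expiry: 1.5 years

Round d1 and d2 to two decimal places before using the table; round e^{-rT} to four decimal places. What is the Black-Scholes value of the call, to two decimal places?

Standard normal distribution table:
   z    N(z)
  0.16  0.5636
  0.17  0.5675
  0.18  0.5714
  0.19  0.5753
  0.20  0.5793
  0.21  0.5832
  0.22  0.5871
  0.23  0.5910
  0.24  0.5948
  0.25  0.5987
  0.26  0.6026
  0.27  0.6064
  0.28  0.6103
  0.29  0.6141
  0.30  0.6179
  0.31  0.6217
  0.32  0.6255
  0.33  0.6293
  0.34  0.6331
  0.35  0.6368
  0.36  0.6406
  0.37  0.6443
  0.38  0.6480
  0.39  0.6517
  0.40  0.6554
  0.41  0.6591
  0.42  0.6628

$27.29

T = 1.5;  σ√T = 0.1960
d₁ = [ln(250/240) + (0.012 + 0.16²/2)·1.5] / 0.1960 = [0.0408 + 0.0372] / 0.1960 = 0.3982 which rounds to 0.40
d₂ = d₁ − σ√T = 0.3982 − 0.1960 = 0.2022 which rounds to 0.20
e^(−rT) = e^(−0.012·1.5) = 0.9822
C = 250·N(0.40) − 240·0.9822·N(0.20) = 250·0.6554 − 240·0.9822·0.5793 = 163.8500 − 136.5572 = 27.2928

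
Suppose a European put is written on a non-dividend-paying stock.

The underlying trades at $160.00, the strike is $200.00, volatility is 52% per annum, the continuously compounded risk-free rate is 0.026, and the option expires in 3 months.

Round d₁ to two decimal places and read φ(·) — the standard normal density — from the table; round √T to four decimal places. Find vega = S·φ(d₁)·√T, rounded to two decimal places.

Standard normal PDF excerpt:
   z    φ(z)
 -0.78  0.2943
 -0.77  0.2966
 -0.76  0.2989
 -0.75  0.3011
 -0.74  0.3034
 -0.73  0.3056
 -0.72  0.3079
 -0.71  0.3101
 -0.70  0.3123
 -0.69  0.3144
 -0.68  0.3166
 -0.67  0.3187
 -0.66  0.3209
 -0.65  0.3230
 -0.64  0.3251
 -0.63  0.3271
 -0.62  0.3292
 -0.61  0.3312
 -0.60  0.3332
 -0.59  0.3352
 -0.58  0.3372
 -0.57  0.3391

T = 0.25;  σ√T = 0.2600
ln(S/K) + (r + σ²/2)T = ln(160/200) + (0.026 + 0.52²/2)·0.25 = -0.2231 + 0.0403 = -0.1828
d₁ = -0.1828 / 0.2600 = -0.7032 ⇒ -0.70
√T = √0.25 = 0.5000
φ(d₁) = φ(-0.70) = 0.3123
vega = S·φ(d₁)·√T = 160·0.3123·0.5000 = 24.9840

24.98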